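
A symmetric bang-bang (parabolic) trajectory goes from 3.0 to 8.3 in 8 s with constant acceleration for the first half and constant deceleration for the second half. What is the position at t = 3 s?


Symmetric rest-to-rest: each phase covers (pf-p0)/2 in time T/2. 0.5*a*(T/2)^2 = (pf-p0)/2 => a = 4*(pf-p0)/T^2
a = 4*(8.3-3.0)/8^2 = 0.3313
t = 3 is in the acceleration phase (t <= T/2).
p = p0 + 0.5*a*t^2 = 3.0 + 0.5*0.3313*3^2
= 4.4906


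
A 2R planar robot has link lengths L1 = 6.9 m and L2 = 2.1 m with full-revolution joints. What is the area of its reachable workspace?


r_max = L1 + L2 = 9.0 m
r_min = |L1 - L2| = 4.8 m
Area = pi*(r_max^2 - r_min^2)
= pi*(81.0 - 23.04)
= pi * 57.96
= 182.0867 m^2


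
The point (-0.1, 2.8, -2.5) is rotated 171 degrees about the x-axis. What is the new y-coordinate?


Rotation about x-axis: y' = y*cos(theta) - z*sin(theta)
= 2.8 * -0.9877 - -2.5 * 0.1564
= -2.3744


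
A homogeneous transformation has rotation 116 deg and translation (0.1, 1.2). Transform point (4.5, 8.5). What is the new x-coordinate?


x' = cos(theta)*px - sin(theta)*py + tx
= -0.4384*4.5 - 0.8988*8.5 + 0.1
= -9.5124


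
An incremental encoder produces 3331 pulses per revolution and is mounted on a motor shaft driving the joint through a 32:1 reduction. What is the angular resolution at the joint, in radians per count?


counts per rev = 3331
effective counts at joint = 3331 * 32 = 106592
resolution = 2*pi / 106592
= 5.8946e-05 rad/count


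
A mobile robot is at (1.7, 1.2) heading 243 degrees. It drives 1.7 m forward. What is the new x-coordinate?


x_new = x0 + d*cos(theta)
= 1.7 + 1.7*cos(243)
= 1.7 + -0.7718
= 0.9282


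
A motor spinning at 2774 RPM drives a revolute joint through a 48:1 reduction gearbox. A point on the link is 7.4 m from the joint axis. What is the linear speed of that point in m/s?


omega_motor = 2774 * 2*pi/60 = 290.4926 rad/s
omega_joint = omega_motor / 48 = 6.0519 rad/s
v = omega_joint * r = 6.0519 * 7.4
= 44.7843 m/s


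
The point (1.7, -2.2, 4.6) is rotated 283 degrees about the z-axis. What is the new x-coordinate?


Rotation about z-axis: x' = x*cos(theta) - y*sin(theta)
= 1.7 * 0.225 - -2.2 * -0.9744
= -1.7612


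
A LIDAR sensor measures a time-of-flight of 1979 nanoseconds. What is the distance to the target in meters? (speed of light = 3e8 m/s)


tof = 1979 ns = 1.979e-06 s
dist = c * tof / 2
= 3e8 * 1.979e-06 / 2
= 296.85 m


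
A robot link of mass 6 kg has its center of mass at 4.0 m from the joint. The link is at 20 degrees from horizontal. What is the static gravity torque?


tau = m*g*L*cos(angle)
= 6 * 9.81 * 4.0 * cos(20 deg)
= 6 * 9.81 * 4.0 * 0.9397
= 221.2412 Nm


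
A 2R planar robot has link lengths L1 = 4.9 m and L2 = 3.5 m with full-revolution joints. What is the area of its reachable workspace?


r_max = L1 + L2 = 8.4 m
r_min = |L1 - L2| = 1.4 m
Area = pi*(r_max^2 - r_min^2)
= pi*(70.56 - 1.96)
= pi * 68.6
= 215.5133 m^2


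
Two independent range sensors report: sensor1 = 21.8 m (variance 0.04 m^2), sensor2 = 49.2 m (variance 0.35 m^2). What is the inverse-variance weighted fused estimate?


w1 = (1/var1) / (1/var1 + 1/var2)
   = 25.0 / (25.0 + 2.8571) = 0.8974
w2 = 1 - w1 = 0.1026
fused = w1*s1 + w2*s2 = 19.5641 + 5.0462
= 24.6103 m


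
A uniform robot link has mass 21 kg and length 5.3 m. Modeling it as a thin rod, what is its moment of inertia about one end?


I = (1/3) * m * L^2
= (1/3) * 21 * 5.3^2
= 0.333333 * 21 * 28.09
= 196.63 kg*m^2


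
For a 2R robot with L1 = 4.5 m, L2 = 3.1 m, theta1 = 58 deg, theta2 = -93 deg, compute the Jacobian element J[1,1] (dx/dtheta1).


J[1,1] = -L1*sin(t1) - L2*sin(t1+t2)
= -4.5*sin(58) - 3.1*sin(-35)
= -2.0381


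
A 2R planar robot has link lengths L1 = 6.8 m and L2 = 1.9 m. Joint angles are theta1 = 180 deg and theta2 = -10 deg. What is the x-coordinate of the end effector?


Convert angles to radians: theta1 = 3.1416, theta2 = -0.1745
x = L1*cos(theta1) + L2*cos(theta1+theta2)
x = -6.8 + -1.8711
x = -8.6711


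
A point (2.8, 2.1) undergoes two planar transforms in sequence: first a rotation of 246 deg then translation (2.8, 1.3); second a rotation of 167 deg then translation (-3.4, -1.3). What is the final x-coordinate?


After transform 1:
x1 = cos(246)*2.8 - sin(246)*2.1 + 2.8 = 3.5796
y1 = sin(246)*2.8 + cos(246)*2.1 + 1.3 = -2.1121
After transform 2:
x2 = cos(167)*3.5796 - sin(167)*-2.1121 + -3.4
= -6.4127


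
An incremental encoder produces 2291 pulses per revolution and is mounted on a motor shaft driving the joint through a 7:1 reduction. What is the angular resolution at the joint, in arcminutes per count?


counts per rev = 2291
effective counts at joint = 2291 * 7 = 16037
resolution = 360*60 / 16037
= 1.3469 arcmin/count


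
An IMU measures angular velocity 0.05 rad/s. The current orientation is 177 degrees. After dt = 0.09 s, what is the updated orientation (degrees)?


delta_theta = w * dt = 0.05 * 0.09 = 0.0045 rad
= 0.2578 deg
theta_new = 177 + 0.2578 = 177.2578 deg


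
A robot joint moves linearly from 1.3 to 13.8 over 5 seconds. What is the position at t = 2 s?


s = t/T = 2/5 = 0.4
p(t) = p0 + (pf-p0)*s
= 1.3 + (13.8 - 1.3) * 0.4
= 6.3


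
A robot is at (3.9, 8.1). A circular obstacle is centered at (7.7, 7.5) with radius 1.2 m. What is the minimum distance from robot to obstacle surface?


center_dist = sqrt((3.9-7.7)^2 + (8.1-7.5)^2)
= sqrt(14.44 + 0.36)
= 3.8471
min_dist = center_dist - radius = 3.8471 - 1.2 = 2.6471 m


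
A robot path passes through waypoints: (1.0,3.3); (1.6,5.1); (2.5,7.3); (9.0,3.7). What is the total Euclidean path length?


Segment lengths:
  seg1 = sqrt((0.6)^2 + (1.8)^2) = 1.8974
  seg2 = sqrt((0.9)^2 + (2.2)^2) = 2.377
  seg3 = sqrt((6.5)^2 + (-3.6)^2) = 7.4303
Total = 11.7047


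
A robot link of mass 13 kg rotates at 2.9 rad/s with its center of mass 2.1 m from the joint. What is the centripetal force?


F = m * omega^2 * r
= 13 * 2.9^2 * 2.1
= 13 * 8.41 * 2.1
= 229.593 N


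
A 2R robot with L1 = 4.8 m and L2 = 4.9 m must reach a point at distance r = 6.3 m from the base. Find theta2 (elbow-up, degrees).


cos(theta2) = (r^2 - L1^2 - L2^2) / (2*L1*L2)
cos(theta2) = (39.69 - 23.04 - 24.01) / 47.04
cos(theta2) = -0.156463
theta2 = 99.0016 degrees


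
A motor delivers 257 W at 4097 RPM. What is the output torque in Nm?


omega = 4097 * 2*pi/60 = 429.0368 rad/s
tau = P / omega = 257 / 429.0368
= 0.599 Nm


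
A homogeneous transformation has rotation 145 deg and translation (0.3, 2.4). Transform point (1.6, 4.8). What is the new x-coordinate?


x' = cos(theta)*px - sin(theta)*py + tx
= -0.8192*1.6 - 0.5736*4.8 + 0.3
= -3.7638


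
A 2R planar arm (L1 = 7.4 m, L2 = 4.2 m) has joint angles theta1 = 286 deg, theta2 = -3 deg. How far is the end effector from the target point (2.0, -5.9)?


End effector via forward kinematics:
x = L1*cos(t1) + L2*cos(t1+t2) = 2.9845
y = L1*sin(t1) + L2*sin(t1+t2) = -11.2057
Distance to target:
d = sqrt((2.0 - 2.9845)^2 + (-5.9 - -11.2057)^2)
= sqrt(0.9693 + 28.1504)
= 5.3963 m


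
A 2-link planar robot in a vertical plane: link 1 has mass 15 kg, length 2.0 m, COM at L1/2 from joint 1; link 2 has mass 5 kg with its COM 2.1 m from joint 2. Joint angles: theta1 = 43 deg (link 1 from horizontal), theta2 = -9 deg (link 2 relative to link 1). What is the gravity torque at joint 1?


Horizontal distance from joint 1 to link-1 COM:
  x_c1 = (L1/2)*cos(t1) = 1.0 * 0.7314 = 0.7314 m
Horizontal distance from joint 1 to link-2 COM:
  x_c2 = L1*cos(t1) + Lc2*cos(t1+t2)
       = 2.0*0.7314 + 2.1*0.829 = 3.2037 m
tau1 = m1*g*x_c1 + m2*g*x_c2
     = 15*9.81*0.7314 + 5*9.81*3.2037
     = 107.6187 + 157.1408
     = 264.7595 Nm


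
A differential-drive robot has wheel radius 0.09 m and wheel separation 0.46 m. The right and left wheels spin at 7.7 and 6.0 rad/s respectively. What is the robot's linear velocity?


vR = r*wR = 0.09*7.7 = 0.693 m/s
vL = r*wL = 0.09*6.0 = 0.54 m/s
v = (vR+vL)/2 = 0.6165 m/s
omega = (vR-vL)/L = 0.3326 rad/s
linear velocity = 0.6165 m/s


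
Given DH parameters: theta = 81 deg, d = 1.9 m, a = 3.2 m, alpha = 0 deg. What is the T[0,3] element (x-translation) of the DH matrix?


T[0,3] = a * cos(theta)
= 3.2 * cos(81 deg)
= 3.2 * 0.1564
= 0.5006


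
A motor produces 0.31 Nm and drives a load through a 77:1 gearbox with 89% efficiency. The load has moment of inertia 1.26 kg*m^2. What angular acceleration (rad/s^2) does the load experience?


tau_out = tau_motor * N * eta
= 0.31 * 77 * 0.89 = 21.2443 Nm
alpha = tau_out / I = 21.2443 / 1.26
= 16.8606 rad/s^2


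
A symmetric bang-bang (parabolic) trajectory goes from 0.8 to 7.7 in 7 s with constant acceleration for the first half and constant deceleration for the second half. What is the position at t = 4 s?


Symmetric rest-to-rest: each phase covers (pf-p0)/2 in time T/2. 0.5*a*(T/2)^2 = (pf-p0)/2 => a = 4*(pf-p0)/T^2
a = 4*(7.7-0.8)/7^2 = 0.5633
t = 4 is in the deceleration phase (t > T/2).
p = pf - 0.5*a*(T-t)^2 = 7.7 - 0.5*0.5633*3^2
= 5.1653


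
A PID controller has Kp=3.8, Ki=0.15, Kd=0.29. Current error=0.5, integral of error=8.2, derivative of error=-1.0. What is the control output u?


u = Kp*e + Ki*int(e) + Kd*de/dt
= 3.8*0.5 + 0.15*8.2 + 0.29*(-1.0)
= 1.9 + 1.23 + -0.29
= 2.84


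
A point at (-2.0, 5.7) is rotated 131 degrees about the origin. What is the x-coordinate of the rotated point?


x' = x*cos(theta) - y*sin(theta)
cos(131 deg) = -0.6561, sin(131 deg) = 0.7547
x' = -2.0 * -0.6561 - 5.7 * 0.7547
= 1.3121 - 4.3018
= -2.9897


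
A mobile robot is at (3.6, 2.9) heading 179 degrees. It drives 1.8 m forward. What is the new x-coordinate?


x_new = x0 + d*cos(theta)
= 3.6 + 1.8*cos(179)
= 3.6 + -1.7997
= 1.8003


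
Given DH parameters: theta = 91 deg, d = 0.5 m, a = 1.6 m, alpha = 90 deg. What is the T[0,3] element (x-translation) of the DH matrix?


T[0,3] = a * cos(theta)
= 1.6 * cos(91 deg)
= 1.6 * -0.0175
= -0.0279


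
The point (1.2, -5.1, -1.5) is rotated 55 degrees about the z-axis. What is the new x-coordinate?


Rotation about z-axis: x' = x*cos(theta) - y*sin(theta)
= 1.2 * 0.5736 - -5.1 * 0.8192
= 4.866


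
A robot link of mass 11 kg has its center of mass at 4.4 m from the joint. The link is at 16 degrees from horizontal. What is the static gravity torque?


tau = m*g*L*cos(angle)
= 11 * 9.81 * 4.4 * cos(16 deg)
= 11 * 9.81 * 4.4 * 0.9613
= 456.4109 Nm


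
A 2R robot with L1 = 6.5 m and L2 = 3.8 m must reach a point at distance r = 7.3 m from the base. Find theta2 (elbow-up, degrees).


cos(theta2) = (r^2 - L1^2 - L2^2) / (2*L1*L2)
cos(theta2) = (53.29 - 42.25 - 14.44) / 49.4
cos(theta2) = -0.068826
theta2 = 93.9466 degrees


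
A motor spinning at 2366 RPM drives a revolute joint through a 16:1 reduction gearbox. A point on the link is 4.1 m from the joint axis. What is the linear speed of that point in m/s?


omega_motor = 2366 * 2*pi/60 = 247.7669 rad/s
omega_joint = omega_motor / 16 = 15.4854 rad/s
v = omega_joint * r = 15.4854 * 4.1
= 63.4903 m/s


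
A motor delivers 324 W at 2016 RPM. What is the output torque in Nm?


omega = 2016 * 2*pi/60 = 211.115 rad/s
tau = P / omega = 324 / 211.115
= 1.5347 Nm


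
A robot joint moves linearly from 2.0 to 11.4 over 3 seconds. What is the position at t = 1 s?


s = t/T = 1/3 = 0.3333
p(t) = p0 + (pf-p0)*s
= 2.0 + (11.4 - 2.0) * 0.3333
= 5.1333


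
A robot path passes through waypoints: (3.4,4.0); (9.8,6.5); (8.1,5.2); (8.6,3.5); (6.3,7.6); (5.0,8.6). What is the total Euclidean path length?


Segment lengths:
  seg1 = sqrt((6.4)^2 + (2.5)^2) = 6.871
  seg2 = sqrt((-1.7)^2 + (-1.3)^2) = 2.1401
  seg3 = sqrt((0.5)^2 + (-1.7)^2) = 1.772
  seg4 = sqrt((-2.3)^2 + (4.1)^2) = 4.7011
  seg5 = sqrt((-1.3)^2 + (1.0)^2) = 1.6401
Total = 17.1242


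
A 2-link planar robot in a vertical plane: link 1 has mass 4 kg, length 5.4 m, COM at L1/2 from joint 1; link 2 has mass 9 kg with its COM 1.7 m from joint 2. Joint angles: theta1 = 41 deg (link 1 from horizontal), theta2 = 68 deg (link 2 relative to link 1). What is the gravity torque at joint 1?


Horizontal distance from joint 1 to link-1 COM:
  x_c1 = (L1/2)*cos(t1) = 2.7 * 0.7547 = 2.0377 m
Horizontal distance from joint 1 to link-2 COM:
  x_c2 = L1*cos(t1) + Lc2*cos(t1+t2)
       = 5.4*0.7547 + 1.7*-0.3256 = 3.522 m
tau1 = m1*g*x_c1 + m2*g*x_c2
     = 4*9.81*2.0377 + 9*9.81*3.522
     = 79.96 + 310.9544
     = 390.9143 Nm


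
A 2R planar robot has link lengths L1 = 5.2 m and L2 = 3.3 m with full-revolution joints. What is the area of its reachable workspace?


r_max = L1 + L2 = 8.5 m
r_min = |L1 - L2| = 1.9 m
Area = pi*(r_max^2 - r_min^2)
= pi*(72.25 - 3.61)
= pi * 68.64
= 215.6389 m^2


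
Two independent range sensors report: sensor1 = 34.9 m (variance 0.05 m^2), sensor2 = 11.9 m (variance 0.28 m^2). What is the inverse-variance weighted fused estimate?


w1 = (1/var1) / (1/var1 + 1/var2)
   = 20.0 / (20.0 + 3.5714) = 0.8485
w2 = 1 - w1 = 0.1515
fused = w1*s1 + w2*s2 = 29.6121 + 1.803
= 31.4152 m


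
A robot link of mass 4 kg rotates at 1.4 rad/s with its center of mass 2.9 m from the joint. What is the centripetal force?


F = m * omega^2 * r
= 4 * 1.4^2 * 2.9
= 4 * 1.96 * 2.9
= 22.736 N


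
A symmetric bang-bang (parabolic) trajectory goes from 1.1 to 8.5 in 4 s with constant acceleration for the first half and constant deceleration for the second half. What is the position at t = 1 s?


Symmetric rest-to-rest: each phase covers (pf-p0)/2 in time T/2. 0.5*a*(T/2)^2 = (pf-p0)/2 => a = 4*(pf-p0)/T^2
a = 4*(8.5-1.1)/4^2 = 1.85
t = 1 is in the acceleration phase (t <= T/2).
p = p0 + 0.5*a*t^2 = 1.1 + 0.5*1.85*1^2
= 2.025


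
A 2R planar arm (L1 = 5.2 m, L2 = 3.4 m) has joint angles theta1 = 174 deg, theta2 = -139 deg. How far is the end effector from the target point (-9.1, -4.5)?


End effector via forward kinematics:
x = L1*cos(t1) + L2*cos(t1+t2) = -2.3864
y = L1*sin(t1) + L2*sin(t1+t2) = 2.4937
Distance to target:
d = sqrt((-9.1 - -2.3864)^2 + (-4.5 - 2.4937)^2)
= sqrt(45.0725 + 48.912)
= 9.6946 m


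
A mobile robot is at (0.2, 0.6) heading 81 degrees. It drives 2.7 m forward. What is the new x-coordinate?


x_new = x0 + d*cos(theta)
= 0.2 + 2.7*cos(81)
= 0.2 + 0.4224
= 0.6224


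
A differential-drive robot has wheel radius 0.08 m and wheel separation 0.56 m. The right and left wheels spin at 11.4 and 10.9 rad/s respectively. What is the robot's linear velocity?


vR = r*wR = 0.08*11.4 = 0.912 m/s
vL = r*wL = 0.08*10.9 = 0.872 m/s
v = (vR+vL)/2 = 0.892 m/s
omega = (vR-vL)/L = 0.0714 rad/s
linear velocity = 0.892 m/s


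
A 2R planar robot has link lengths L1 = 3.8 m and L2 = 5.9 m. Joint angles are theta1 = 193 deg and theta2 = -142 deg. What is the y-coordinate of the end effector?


Convert angles to radians: theta1 = 3.3685, theta2 = -2.4784
y = L1*sin(theta1) + L2*sin(theta1+theta2)
y = -0.8548 + 4.5852
y = 3.7303


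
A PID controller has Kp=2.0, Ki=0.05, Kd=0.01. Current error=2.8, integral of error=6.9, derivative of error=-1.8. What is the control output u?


u = Kp*e + Ki*int(e) + Kd*de/dt
= 2.0*2.8 + 0.05*6.9 + 0.01*(-1.8)
= 5.6 + 0.345 + -0.018
= 5.927


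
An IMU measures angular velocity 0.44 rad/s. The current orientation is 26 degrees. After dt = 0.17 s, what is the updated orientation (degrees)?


delta_theta = w * dt = 0.44 * 0.17 = 0.0748 rad
= 4.2857 deg
theta_new = 26 + 4.2857 = 30.2857 deg


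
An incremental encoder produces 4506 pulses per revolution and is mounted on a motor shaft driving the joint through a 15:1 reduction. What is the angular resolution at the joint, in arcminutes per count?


counts per rev = 4506
effective counts at joint = 4506 * 15 = 67590
resolution = 360*60 / 67590
= 0.3196 arcmin/count


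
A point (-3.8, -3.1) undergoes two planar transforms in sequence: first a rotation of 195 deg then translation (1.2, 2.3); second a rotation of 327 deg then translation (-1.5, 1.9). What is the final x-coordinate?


After transform 1:
x1 = cos(195)*-3.8 - sin(195)*-3.1 + 1.2 = 4.0682
y1 = sin(195)*-3.8 + cos(195)*-3.1 + 2.3 = 6.2779
After transform 2:
x2 = cos(327)*4.0682 - sin(327)*6.2779 + -1.5
= 5.331


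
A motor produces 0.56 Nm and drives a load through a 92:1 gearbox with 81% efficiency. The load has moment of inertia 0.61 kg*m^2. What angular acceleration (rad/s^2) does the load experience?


tau_out = tau_motor * N * eta
= 0.56 * 92 * 0.81 = 41.7312 Nm
alpha = tau_out / I = 41.7312 / 0.61
= 68.4118 rad/s^2


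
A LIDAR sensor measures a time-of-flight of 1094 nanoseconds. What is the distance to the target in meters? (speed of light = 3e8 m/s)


tof = 1094 ns = 1.094e-06 s
dist = c * tof / 2
= 3e8 * 1.094e-06 / 2
= 164.1 m


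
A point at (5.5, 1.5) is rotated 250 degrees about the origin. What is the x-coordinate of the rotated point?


x' = x*cos(theta) - y*sin(theta)
cos(250 deg) = -0.342, sin(250 deg) = -0.9397
x' = 5.5 * -0.342 - 1.5 * -0.9397
= -1.8811 - -1.4095
= -0.4716


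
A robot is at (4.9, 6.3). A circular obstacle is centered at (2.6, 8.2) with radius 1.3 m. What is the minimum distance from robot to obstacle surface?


center_dist = sqrt((4.9-2.6)^2 + (6.3-8.2)^2)
= sqrt(5.29 + 3.61)
= 2.9833
min_dist = center_dist - radius = 2.9833 - 1.3 = 1.6833 m


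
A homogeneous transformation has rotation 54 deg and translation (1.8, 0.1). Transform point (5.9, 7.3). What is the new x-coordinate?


x' = cos(theta)*px - sin(theta)*py + tx
= 0.5878*5.9 - 0.809*7.3 + 1.8
= -0.6379


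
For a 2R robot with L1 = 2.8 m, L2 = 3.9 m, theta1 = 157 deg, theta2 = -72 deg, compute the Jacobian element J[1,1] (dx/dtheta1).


J[1,1] = -L1*sin(t1) - L2*sin(t1+t2)
= -2.8*sin(157) - 3.9*sin(85)
= -4.9792


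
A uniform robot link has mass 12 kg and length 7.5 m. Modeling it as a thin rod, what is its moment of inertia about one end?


I = (1/3) * m * L^2
= (1/3) * 12 * 7.5^2
= 0.333333 * 12 * 56.25
= 225.0 kg*m^2


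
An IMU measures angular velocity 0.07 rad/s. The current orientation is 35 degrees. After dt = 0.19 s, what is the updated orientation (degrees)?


delta_theta = w * dt = 0.07 * 0.19 = 0.0133 rad
= 0.762 deg
theta_new = 35 + 0.762 = 35.762 deg


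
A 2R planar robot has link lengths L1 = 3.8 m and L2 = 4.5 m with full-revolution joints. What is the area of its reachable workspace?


r_max = L1 + L2 = 8.3 m
r_min = |L1 - L2| = 0.7 m
Area = pi*(r_max^2 - r_min^2)
= pi*(68.89 - 0.49)
= pi * 68.4
= 214.8849 m^2


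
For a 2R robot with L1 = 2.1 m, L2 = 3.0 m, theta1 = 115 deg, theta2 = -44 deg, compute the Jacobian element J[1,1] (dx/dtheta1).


J[1,1] = -L1*sin(t1) - L2*sin(t1+t2)
= -2.1*sin(115) - 3.0*sin(71)
= -4.7398


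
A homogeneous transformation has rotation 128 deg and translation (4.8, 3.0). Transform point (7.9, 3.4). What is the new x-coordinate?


x' = cos(theta)*px - sin(theta)*py + tx
= -0.6157*7.9 - 0.788*3.4 + 4.8
= -2.743


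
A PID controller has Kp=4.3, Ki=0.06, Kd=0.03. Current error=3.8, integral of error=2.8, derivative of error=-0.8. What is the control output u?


u = Kp*e + Ki*int(e) + Kd*de/dt
= 4.3*3.8 + 0.06*2.8 + 0.03*(-0.8)
= 16.34 + 0.168 + -0.024
= 16.484


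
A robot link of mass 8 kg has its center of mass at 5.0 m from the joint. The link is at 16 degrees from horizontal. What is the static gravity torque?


tau = m*g*L*cos(angle)
= 8 * 9.81 * 5.0 * cos(16 deg)
= 8 * 9.81 * 5.0 * 0.9613
= 377.1991 Nm


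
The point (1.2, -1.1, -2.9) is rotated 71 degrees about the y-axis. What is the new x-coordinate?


Rotation about y-axis: x' = x*cos(theta) + z*sin(theta)
= 1.2 * 0.3256 + -2.9 * 0.9455
= -2.3513


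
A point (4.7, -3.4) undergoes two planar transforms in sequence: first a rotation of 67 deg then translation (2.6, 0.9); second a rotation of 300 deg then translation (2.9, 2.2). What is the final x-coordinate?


After transform 1:
x1 = cos(67)*4.7 - sin(67)*-3.4 + 2.6 = 7.5662
y1 = sin(67)*4.7 + cos(67)*-3.4 + 0.9 = 3.8979
After transform 2:
x2 = cos(300)*7.5662 - sin(300)*3.8979 + 2.9
= 10.0587


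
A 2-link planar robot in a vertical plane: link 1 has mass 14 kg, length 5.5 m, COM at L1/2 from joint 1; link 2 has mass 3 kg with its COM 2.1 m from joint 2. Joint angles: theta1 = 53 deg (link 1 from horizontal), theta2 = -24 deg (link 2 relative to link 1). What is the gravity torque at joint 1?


Horizontal distance from joint 1 to link-1 COM:
  x_c1 = (L1/2)*cos(t1) = 2.75 * 0.6018 = 1.655 m
Horizontal distance from joint 1 to link-2 COM:
  x_c2 = L1*cos(t1) + Lc2*cos(t1+t2)
       = 5.5*0.6018 + 2.1*0.8746 = 5.1467 m
tau1 = m1*g*x_c1 + m2*g*x_c2
     = 14*9.81*1.655 + 3*9.81*5.1467
     = 227.2965 + 151.4669
     = 378.7634 Nm


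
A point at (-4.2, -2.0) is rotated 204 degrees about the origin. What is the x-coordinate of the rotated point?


x' = x*cos(theta) - y*sin(theta)
cos(204 deg) = -0.9135, sin(204 deg) = -0.4067
x' = -4.2 * -0.9135 - -2.0 * -0.4067
= 3.8369 - 0.8135
= 3.0234


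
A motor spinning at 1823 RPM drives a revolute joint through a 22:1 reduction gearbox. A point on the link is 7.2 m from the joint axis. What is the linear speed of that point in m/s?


omega_motor = 1823 * 2*pi/60 = 190.9041 rad/s
omega_joint = omega_motor / 22 = 8.6775 rad/s
v = omega_joint * r = 8.6775 * 7.2
= 62.4777 m/s


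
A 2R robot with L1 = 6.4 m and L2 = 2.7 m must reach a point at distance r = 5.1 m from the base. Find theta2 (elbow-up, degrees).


cos(theta2) = (r^2 - L1^2 - L2^2) / (2*L1*L2)
cos(theta2) = (26.01 - 40.96 - 7.29) / 34.56
cos(theta2) = -0.643519
theta2 = 130.0547 degrees


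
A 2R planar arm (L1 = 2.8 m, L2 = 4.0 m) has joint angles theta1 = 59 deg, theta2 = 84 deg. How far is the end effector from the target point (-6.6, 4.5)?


End effector via forward kinematics:
x = L1*cos(t1) + L2*cos(t1+t2) = -1.7524
y = L1*sin(t1) + L2*sin(t1+t2) = 4.8073
Distance to target:
d = sqrt((-6.6 - -1.7524)^2 + (4.5 - 4.8073)^2)
= sqrt(23.4989 + 0.0945)
= 4.8573 m


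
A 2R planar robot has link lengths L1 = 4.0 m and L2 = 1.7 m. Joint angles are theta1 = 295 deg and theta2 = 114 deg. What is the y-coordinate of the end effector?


Convert angles to radians: theta1 = 5.1487, theta2 = 1.9897
y = L1*sin(theta1) + L2*sin(theta1+theta2)
y = -3.6252 + 1.283
y = -2.3422


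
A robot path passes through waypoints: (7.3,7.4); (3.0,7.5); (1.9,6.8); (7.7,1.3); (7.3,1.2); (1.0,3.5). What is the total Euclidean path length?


Segment lengths:
  seg1 = sqrt((-4.3)^2 + (0.1)^2) = 4.3012
  seg2 = sqrt((-1.1)^2 + (-0.7)^2) = 1.3038
  seg3 = sqrt((5.8)^2 + (-5.5)^2) = 7.9931
  seg4 = sqrt((-0.4)^2 + (-0.1)^2) = 0.4123
  seg5 = sqrt((-6.3)^2 + (2.3)^2) = 6.7067
Total = 20.7171


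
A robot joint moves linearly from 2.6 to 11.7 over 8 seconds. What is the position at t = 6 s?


s = t/T = 6/8 = 0.75
p(t) = p0 + (pf-p0)*s
= 2.6 + (11.7 - 2.6) * 0.75
= 9.425


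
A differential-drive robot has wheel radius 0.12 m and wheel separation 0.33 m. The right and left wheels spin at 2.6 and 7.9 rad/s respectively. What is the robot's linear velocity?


vR = r*wR = 0.12*2.6 = 0.312 m/s
vL = r*wL = 0.12*7.9 = 0.948 m/s
v = (vR+vL)/2 = 0.63 m/s
omega = (vR-vL)/L = -1.9273 rad/s
linear velocity = 0.63 m/s


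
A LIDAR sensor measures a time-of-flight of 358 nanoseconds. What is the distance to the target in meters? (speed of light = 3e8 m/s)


tof = 358 ns = 3.58e-07 s
dist = c * tof / 2
= 3e8 * 3.58e-07 / 2
= 53.7 m


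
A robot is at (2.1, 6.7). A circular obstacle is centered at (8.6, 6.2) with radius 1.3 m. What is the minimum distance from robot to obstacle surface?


center_dist = sqrt((2.1-8.6)^2 + (6.7-6.2)^2)
= sqrt(42.25 + 0.25)
= 6.5192
min_dist = center_dist - radius = 6.5192 - 1.3 = 5.2192 m


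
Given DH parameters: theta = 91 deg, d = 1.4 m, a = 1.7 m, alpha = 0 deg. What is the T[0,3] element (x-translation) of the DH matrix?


T[0,3] = a * cos(theta)
= 1.7 * cos(91 deg)
= 1.7 * -0.0175
= -0.0297


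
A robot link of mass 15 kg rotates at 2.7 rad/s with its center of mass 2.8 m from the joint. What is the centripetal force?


F = m * omega^2 * r
= 15 * 2.7^2 * 2.8
= 15 * 7.29 * 2.8
= 306.18 N


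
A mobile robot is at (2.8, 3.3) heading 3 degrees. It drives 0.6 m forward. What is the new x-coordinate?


x_new = x0 + d*cos(theta)
= 2.8 + 0.6*cos(3)
= 2.8 + 0.5992
= 3.3992


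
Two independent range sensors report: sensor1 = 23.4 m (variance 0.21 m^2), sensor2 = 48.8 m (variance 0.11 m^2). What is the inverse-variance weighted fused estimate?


w1 = (1/var1) / (1/var1 + 1/var2)
   = 4.7619 / (4.7619 + 9.0909) = 0.3438
w2 = 1 - w1 = 0.6562
fused = w1*s1 + w2*s2 = 8.0437 + 32.025
= 40.0687 m


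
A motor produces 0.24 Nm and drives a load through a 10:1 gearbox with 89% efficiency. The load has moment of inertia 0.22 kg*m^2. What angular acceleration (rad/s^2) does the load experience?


tau_out = tau_motor * N * eta
= 0.24 * 10 * 0.89 = 2.136 Nm
alpha = tau_out / I = 2.136 / 0.22
= 9.7091 rad/s^2


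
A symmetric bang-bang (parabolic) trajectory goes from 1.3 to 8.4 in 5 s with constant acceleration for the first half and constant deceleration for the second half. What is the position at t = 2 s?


Symmetric rest-to-rest: each phase covers (pf-p0)/2 in time T/2. 0.5*a*(T/2)^2 = (pf-p0)/2 => a = 4*(pf-p0)/T^2
a = 4*(8.4-1.3)/5^2 = 1.136
t = 2 is in the acceleration phase (t <= T/2).
p = p0 + 0.5*a*t^2 = 1.3 + 0.5*1.136*2^2
= 3.572


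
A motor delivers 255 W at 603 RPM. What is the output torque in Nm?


omega = 603 * 2*pi/60 = 63.146 rad/s
tau = P / omega = 255 / 63.146
= 4.0383 Nm


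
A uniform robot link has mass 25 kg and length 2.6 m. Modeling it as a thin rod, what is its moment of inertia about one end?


I = (1/3) * m * L^2
= (1/3) * 25 * 2.6^2
= 0.333333 * 25 * 6.76
= 56.3333 kg*m^2


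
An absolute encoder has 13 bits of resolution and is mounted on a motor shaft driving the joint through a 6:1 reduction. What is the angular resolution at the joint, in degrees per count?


counts = 2^13 = 8192
effective counts at joint = 8192 * 6 = 49152
resolution = 360 / 49152
= 0.0073 deg/count


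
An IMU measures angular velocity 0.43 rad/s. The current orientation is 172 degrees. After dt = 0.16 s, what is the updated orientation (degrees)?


delta_theta = w * dt = 0.43 * 0.16 = 0.0688 rad
= 3.9419 deg
theta_new = 172 + 3.9419 = 175.9419 deg


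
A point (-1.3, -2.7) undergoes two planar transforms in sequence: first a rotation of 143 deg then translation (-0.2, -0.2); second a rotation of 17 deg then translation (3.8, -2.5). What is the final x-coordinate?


After transform 1:
x1 = cos(143)*-1.3 - sin(143)*-2.7 + -0.2 = 2.4631
y1 = sin(143)*-1.3 + cos(143)*-2.7 + -0.2 = 1.174
After transform 2:
x2 = cos(17)*2.4631 - sin(17)*1.174 + 3.8
= 5.8123


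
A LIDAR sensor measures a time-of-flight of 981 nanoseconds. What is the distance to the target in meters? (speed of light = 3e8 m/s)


tof = 981 ns = 9.81e-07 s
dist = c * tof / 2
= 3e8 * 9.81e-07 / 2
= 147.15 m


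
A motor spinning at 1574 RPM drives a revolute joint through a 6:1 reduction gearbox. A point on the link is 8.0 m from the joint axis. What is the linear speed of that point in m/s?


omega_motor = 1574 * 2*pi/60 = 164.8289 rad/s
omega_joint = omega_motor / 6 = 27.4715 rad/s
v = omega_joint * r = 27.4715 * 8.0
= 219.7719 m/s


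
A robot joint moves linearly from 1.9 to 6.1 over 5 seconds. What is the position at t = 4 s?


s = t/T = 4/5 = 0.8
p(t) = p0 + (pf-p0)*s
= 1.9 + (6.1 - 1.9) * 0.8
= 5.26


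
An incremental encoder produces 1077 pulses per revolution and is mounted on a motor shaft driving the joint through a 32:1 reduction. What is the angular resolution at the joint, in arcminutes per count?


counts per rev = 1077
effective counts at joint = 1077 * 32 = 34464
resolution = 360*60 / 34464
= 0.6267 arcmin/count


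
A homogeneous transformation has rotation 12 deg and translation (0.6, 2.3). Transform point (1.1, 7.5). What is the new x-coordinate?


x' = cos(theta)*px - sin(theta)*py + tx
= 0.9781*1.1 - 0.2079*7.5 + 0.6
= 0.1166


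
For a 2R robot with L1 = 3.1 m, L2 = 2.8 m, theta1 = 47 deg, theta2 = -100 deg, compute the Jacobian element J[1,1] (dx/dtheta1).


J[1,1] = -L1*sin(t1) - L2*sin(t1+t2)
= -3.1*sin(47) - 2.8*sin(-53)
= -0.031


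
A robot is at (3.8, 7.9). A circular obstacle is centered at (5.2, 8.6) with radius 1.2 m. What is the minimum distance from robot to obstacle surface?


center_dist = sqrt((3.8-5.2)^2 + (7.9-8.6)^2)
= sqrt(1.96 + 0.49)
= 1.5652
min_dist = center_dist - radius = 1.5652 - 1.2 = 0.3652 m


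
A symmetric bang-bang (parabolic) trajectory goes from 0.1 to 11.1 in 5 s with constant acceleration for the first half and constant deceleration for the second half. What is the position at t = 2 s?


Symmetric rest-to-rest: each phase covers (pf-p0)/2 in time T/2. 0.5*a*(T/2)^2 = (pf-p0)/2 => a = 4*(pf-p0)/T^2
a = 4*(11.1-0.1)/5^2 = 1.76
t = 2 is in the acceleration phase (t <= T/2).
p = p0 + 0.5*a*t^2 = 0.1 + 0.5*1.76*2^2
= 3.62


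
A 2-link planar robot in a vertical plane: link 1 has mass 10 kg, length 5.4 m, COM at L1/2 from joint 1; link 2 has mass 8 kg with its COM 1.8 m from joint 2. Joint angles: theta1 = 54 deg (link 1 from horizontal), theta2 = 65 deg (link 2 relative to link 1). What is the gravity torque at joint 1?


Horizontal distance from joint 1 to link-1 COM:
  x_c1 = (L1/2)*cos(t1) = 2.7 * 0.5878 = 1.587 m
Horizontal distance from joint 1 to link-2 COM:
  x_c2 = L1*cos(t1) + Lc2*cos(t1+t2)
       = 5.4*0.5878 + 1.8*-0.4848 = 2.3014 m
tau1 = m1*g*x_c1 + m2*g*x_c2
     = 10*9.81*1.587 + 8*9.81*2.3014
     = 155.6867 + 180.6125
     = 336.2992 Nm


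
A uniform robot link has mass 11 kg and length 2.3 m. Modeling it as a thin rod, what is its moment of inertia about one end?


I = (1/3) * m * L^2
= (1/3) * 11 * 2.3^2
= 0.333333 * 11 * 5.29
= 19.3967 kg*m^2


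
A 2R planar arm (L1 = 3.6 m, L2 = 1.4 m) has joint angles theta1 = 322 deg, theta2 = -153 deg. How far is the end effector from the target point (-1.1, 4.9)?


End effector via forward kinematics:
x = L1*cos(t1) + L2*cos(t1+t2) = 1.4626
y = L1*sin(t1) + L2*sin(t1+t2) = -1.9492
Distance to target:
d = sqrt((-1.1 - 1.4626)^2 + (4.9 - -1.9492)^2)
= sqrt(6.5667 + 46.9122)
= 7.3129 m


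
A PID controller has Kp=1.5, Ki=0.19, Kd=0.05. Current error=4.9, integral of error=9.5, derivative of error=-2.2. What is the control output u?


u = Kp*e + Ki*int(e) + Kd*de/dt
= 1.5*4.9 + 0.19*9.5 + 0.05*(-2.2)
= 7.35 + 1.805 + -0.11
= 9.045


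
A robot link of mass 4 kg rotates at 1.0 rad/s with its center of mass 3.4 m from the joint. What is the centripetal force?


F = m * omega^2 * r
= 4 * 1.0^2 * 3.4
= 4 * 1.0 * 3.4
= 13.6 N


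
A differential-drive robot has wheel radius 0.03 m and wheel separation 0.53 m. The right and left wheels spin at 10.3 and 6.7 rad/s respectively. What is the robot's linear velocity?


vR = r*wR = 0.03*10.3 = 0.309 m/s
vL = r*wL = 0.03*6.7 = 0.201 m/s
v = (vR+vL)/2 = 0.255 m/s
omega = (vR-vL)/L = 0.2038 rad/s
linear velocity = 0.255 m/s


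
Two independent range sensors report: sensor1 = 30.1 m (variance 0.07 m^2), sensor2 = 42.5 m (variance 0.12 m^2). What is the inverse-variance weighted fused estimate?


w1 = (1/var1) / (1/var1 + 1/var2)
   = 14.2857 / (14.2857 + 8.3333) = 0.6316
w2 = 1 - w1 = 0.3684
fused = w1*s1 + w2*s2 = 19.0105 + 15.6579
= 34.6684 m


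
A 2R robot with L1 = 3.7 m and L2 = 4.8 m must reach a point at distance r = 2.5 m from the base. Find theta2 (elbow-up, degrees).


cos(theta2) = (r^2 - L1^2 - L2^2) / (2*L1*L2)
cos(theta2) = (6.25 - 13.69 - 23.04) / 35.52
cos(theta2) = -0.858108
theta2 = 149.1048 degrees


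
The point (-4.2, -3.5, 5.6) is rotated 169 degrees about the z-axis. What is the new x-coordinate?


Rotation about z-axis: x' = x*cos(theta) - y*sin(theta)
= -4.2 * -0.9816 - -3.5 * 0.1908
= 4.7907


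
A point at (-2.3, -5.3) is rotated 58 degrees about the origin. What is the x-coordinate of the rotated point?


x' = x*cos(theta) - y*sin(theta)
cos(58 deg) = 0.5299, sin(58 deg) = 0.848
x' = -2.3 * 0.5299 - -5.3 * 0.848
= -1.2188 - -4.4947
= 3.2758


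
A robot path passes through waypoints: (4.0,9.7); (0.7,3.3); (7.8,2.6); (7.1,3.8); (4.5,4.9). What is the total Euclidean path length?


Segment lengths:
  seg1 = sqrt((-3.3)^2 + (-6.4)^2) = 7.2007
  seg2 = sqrt((7.1)^2 + (-0.7)^2) = 7.1344
  seg3 = sqrt((-0.7)^2 + (1.2)^2) = 1.3892
  seg4 = sqrt((-2.6)^2 + (1.1)^2) = 2.8231
Total = 18.5475


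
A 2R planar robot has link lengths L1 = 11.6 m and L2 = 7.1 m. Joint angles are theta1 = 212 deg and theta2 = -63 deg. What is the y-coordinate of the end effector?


Convert angles to radians: theta1 = 3.7001, theta2 = -1.0996
y = L1*sin(theta1) + L2*sin(theta1+theta2)
y = -6.1471 + 3.6568
y = -2.4903


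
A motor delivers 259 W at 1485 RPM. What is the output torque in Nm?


omega = 1485 * 2*pi/60 = 155.5088 rad/s
tau = P / omega = 259 / 155.5088
= 1.6655 Nm


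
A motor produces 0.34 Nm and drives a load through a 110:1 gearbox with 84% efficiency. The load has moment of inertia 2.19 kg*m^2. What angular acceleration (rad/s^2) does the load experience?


tau_out = tau_motor * N * eta
= 0.34 * 110 * 0.84 = 31.416 Nm
alpha = tau_out / I = 31.416 / 2.19
= 14.3452 rad/s^2


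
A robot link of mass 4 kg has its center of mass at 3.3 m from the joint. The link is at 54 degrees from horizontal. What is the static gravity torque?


tau = m*g*L*cos(angle)
= 4 * 9.81 * 3.3 * cos(54 deg)
= 4 * 9.81 * 3.3 * 0.5878
= 76.1135 Nm


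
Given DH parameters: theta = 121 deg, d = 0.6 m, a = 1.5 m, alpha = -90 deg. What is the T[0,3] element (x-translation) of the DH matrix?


T[0,3] = a * cos(theta)
= 1.5 * cos(121 deg)
= 1.5 * -0.515
= -0.7726


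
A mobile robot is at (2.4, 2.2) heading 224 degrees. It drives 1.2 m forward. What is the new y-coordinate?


y_new = y0 + d*sin(theta)
= 2.2 + 1.2*sin(224)
= 2.2 + -0.8336
= 1.3664


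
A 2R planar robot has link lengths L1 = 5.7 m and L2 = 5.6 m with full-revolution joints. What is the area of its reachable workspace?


r_max = L1 + L2 = 11.3 m
r_min = |L1 - L2| = 0.1 m
Area = pi*(r_max^2 - r_min^2)
= pi*(127.69 - 0.01)
= pi * 127.68
= 401.1186 m^2


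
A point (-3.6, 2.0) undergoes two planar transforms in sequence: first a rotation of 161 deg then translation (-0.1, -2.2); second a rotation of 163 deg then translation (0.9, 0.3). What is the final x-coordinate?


After transform 1:
x1 = cos(161)*-3.6 - sin(161)*2.0 + -0.1 = 2.6527
y1 = sin(161)*-3.6 + cos(161)*2.0 + -2.2 = -5.2631
After transform 2:
x2 = cos(163)*2.6527 - sin(163)*-5.2631 + 0.9
= -0.098


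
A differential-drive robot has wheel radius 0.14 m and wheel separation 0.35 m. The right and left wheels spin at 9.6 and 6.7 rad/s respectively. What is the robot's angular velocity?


vR = r*wR = 0.14*9.6 = 1.344 m/s
vL = r*wL = 0.14*6.7 = 0.938 m/s
v = (vR+vL)/2 = 1.141 m/s
omega = (vR-vL)/L = 1.16 rad/s
angular velocity = 1.16 rad/s


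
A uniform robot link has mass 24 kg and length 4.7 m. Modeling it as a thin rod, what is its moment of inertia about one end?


I = (1/3) * m * L^2
= (1/3) * 24 * 4.7^2
= 0.333333 * 24 * 22.09
= 176.72 kg*m^2


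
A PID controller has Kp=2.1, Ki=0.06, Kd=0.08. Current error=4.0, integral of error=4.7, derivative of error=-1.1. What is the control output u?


u = Kp*e + Ki*int(e) + Kd*de/dt
= 2.1*4.0 + 0.06*4.7 + 0.08*(-1.1)
= 8.4 + 0.282 + -0.088
= 8.594


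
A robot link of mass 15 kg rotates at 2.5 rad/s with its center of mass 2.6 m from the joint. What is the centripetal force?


F = m * omega^2 * r
= 15 * 2.5^2 * 2.6
= 15 * 6.25 * 2.6
= 243.75 N


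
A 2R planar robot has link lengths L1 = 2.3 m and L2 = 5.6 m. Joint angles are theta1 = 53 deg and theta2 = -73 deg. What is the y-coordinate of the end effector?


Convert angles to radians: theta1 = 0.925, theta2 = -1.2741
y = L1*sin(theta1) + L2*sin(theta1+theta2)
y = 1.8369 + -1.9153
y = -0.0785


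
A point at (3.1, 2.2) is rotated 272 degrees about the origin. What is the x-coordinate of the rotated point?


x' = x*cos(theta) - y*sin(theta)
cos(272 deg) = 0.0349, sin(272 deg) = -0.9994
x' = 3.1 * 0.0349 - 2.2 * -0.9994
= 0.1082 - -2.1987
= 2.3068


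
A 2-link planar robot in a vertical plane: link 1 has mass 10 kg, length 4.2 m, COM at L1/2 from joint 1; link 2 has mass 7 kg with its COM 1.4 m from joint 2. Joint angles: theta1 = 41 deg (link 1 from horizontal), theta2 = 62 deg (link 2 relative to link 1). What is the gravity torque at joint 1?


Horizontal distance from joint 1 to link-1 COM:
  x_c1 = (L1/2)*cos(t1) = 2.1 * 0.7547 = 1.5849 m
Horizontal distance from joint 1 to link-2 COM:
  x_c2 = L1*cos(t1) + Lc2*cos(t1+t2)
       = 4.2*0.7547 + 1.4*-0.225 = 2.8548 m
tau1 = m1*g*x_c1 + m2*g*x_c2
     = 10*9.81*1.5849 + 7*9.81*2.8548
     = 155.4777 + 196.0425
     = 351.5202 Nm


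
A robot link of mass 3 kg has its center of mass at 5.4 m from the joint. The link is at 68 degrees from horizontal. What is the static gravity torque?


tau = m*g*L*cos(angle)
= 3 * 9.81 * 5.4 * cos(68 deg)
= 3 * 9.81 * 5.4 * 0.3746
= 59.5332 Nm


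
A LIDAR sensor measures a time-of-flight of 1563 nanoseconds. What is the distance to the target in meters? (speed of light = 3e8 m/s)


tof = 1563 ns = 1.563e-06 s
dist = c * tof / 2
= 3e8 * 1.563e-06 / 2
= 234.45 m


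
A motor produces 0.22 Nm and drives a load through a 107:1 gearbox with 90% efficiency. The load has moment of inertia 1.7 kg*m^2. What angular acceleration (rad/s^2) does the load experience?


tau_out = tau_motor * N * eta
= 0.22 * 107 * 0.9 = 21.186 Nm
alpha = tau_out / I = 21.186 / 1.7
= 12.4624 rad/s^2


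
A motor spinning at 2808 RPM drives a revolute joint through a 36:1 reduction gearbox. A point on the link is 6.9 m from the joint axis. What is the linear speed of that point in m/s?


omega_motor = 2808 * 2*pi/60 = 294.0531 rad/s
omega_joint = omega_motor / 36 = 8.1681 rad/s
v = omega_joint * r = 8.1681 * 6.9
= 56.3602 m/s


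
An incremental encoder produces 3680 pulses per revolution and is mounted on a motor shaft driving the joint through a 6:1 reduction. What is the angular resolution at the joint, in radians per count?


counts per rev = 3680
effective counts at joint = 3680 * 6 = 22080
resolution = 2*pi / 22080
= 2.8456e-04 rad/count


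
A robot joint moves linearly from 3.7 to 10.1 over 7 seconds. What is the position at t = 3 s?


s = t/T = 3/7 = 0.4286
p(t) = p0 + (pf-p0)*s
= 3.7 + (10.1 - 3.7) * 0.4286
= 6.4429


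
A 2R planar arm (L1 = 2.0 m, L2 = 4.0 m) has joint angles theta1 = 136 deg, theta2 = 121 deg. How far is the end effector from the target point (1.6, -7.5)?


End effector via forward kinematics:
x = L1*cos(t1) + L2*cos(t1+t2) = -2.3385
y = L1*sin(t1) + L2*sin(t1+t2) = -2.5082
Distance to target:
d = sqrt((1.6 - -2.3385)^2 + (-7.5 - -2.5082)^2)
= sqrt(15.5117 + 24.9184)
= 6.3585 m


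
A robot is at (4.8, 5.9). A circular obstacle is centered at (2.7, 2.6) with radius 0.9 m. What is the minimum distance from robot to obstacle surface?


center_dist = sqrt((4.8-2.7)^2 + (5.9-2.6)^2)
= sqrt(4.41 + 10.89)
= 3.9115
min_dist = center_dist - radius = 3.9115 - 0.9 = 3.0115 m


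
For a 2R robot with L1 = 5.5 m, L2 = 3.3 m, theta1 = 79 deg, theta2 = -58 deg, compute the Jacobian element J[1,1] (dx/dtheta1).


J[1,1] = -L1*sin(t1) - L2*sin(t1+t2)
= -5.5*sin(79) - 3.3*sin(21)
= -6.5816


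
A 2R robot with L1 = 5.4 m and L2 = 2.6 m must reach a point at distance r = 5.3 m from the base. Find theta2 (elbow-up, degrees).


cos(theta2) = (r^2 - L1^2 - L2^2) / (2*L1*L2)
cos(theta2) = (28.09 - 29.16 - 6.76) / 28.08
cos(theta2) = -0.278846
theta2 = 106.1914 degrees
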